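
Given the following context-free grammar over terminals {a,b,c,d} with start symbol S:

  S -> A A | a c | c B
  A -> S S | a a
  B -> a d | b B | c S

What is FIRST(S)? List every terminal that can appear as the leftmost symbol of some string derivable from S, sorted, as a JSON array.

Compute FIRST by fixpoint:
round 1:
  A via A→a a: +{a}
  B via B→a d: +{a}
  B via B→b B: +{b}
  B via B→c S: +{c}
  S via S→A A: +{a}
  S via S→c B: +{c}
  FIRST(S)={a,c}  FIRST(A)={a}  FIRST(B)={a,b,c}
round 2:
  A via A→S S: +{c}
  FIRST(S)={a,c}  FIRST(A)={a,c}  FIRST(B)={a,b,c}
round 3: done
  FIRST(S)={a,c}  FIRST(A)={a,c}  FIRST(B)={a,b,c}

FIRST(S) = ["a", "c"]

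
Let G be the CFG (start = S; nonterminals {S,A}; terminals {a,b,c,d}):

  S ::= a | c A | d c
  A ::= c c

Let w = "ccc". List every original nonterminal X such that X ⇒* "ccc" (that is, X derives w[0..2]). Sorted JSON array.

Convert to CNF:
  S -> T0 A | T1 T0 | a
  A -> T0 T0
  T0 -> c
  T1 -> d

CYK fill, restricted to cells inside w[0..2]:
  cell(0,0) c: {T0}  orig:{}
  cell(1,1) c: {T0}  orig:{}
  cell(2,2) c: {T0}  orig:{}
  cell(0,1) cc: {A}
  cell(1,2) cc: {A}
  cell(0,2) ccc: {S}

Original NTs in T[0,2] deriving "ccc": ["S"]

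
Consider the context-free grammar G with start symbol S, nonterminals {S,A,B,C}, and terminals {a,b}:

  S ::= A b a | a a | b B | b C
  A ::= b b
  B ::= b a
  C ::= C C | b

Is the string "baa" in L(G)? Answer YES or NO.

CNF form of G:
  S -> A X2 | T0 B | T0 C | T1 T1
  A -> T0 T0
  B -> T0 T1
  C -> C C | b
  T0 -> b
  T1 -> a
  X2 -> T0 T1

CYK fill:
  [0..0]={C,T0}  "b"  orig:{C}
  [1..1]={T1}  "a"  orig:{}
  [2..2]={T1}  "a"  orig:{}
  [0..1]={B,X2}  "ba"  orig:{B}
  [1..2]={S}  "aa"
  [0..2]=∅  "baa"

S ∉ T[0,2] ⇒ NO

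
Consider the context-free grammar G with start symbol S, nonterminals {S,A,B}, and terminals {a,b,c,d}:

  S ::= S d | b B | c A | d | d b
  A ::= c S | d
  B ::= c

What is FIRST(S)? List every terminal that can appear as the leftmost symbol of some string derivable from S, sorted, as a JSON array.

FIRST sets, iterate to fixpoint:
round 1:
  A via A→c S: +{c}
  A via A→d: +{d}
  B via B→c: +{c}
  S via S→b B: +{b}
  S via S→c A: +{c}
  S via S→d: +{d}
  FIRST(S)={b,c,d}  FIRST(A)={c,d}  FIRST(B)={c}
round 2: (stable)
  FIRST(S)={b,c,d}  FIRST(A)={c,d}  FIRST(B)={c}

FIRST(S) = ["b", "c", "d"]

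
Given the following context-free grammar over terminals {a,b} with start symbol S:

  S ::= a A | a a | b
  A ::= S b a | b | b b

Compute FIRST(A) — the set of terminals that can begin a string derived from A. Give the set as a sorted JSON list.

FIRST iteration:
round 1:
  A via A→b: +{b}
  S via S→a A: +{a}
  S via S→b: +{b}
  FIRST[S]={a,b}  FIRST[A]={b}
round 2:
  A via A→S b a: +{a}
  FIRST[S]={a,b}  FIRST[A]={a,b}
round 3: (stable)
  FIRST[S]={a,b}  FIRST[A]={a,b}

FIRST(A) = ["a", "b"]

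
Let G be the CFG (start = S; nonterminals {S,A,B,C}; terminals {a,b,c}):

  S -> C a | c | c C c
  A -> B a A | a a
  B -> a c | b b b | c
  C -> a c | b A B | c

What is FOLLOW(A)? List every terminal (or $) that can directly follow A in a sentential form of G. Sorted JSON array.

FIRST iteration:
[1]
  A via A→a a: +{a}
  B via B→a c: +{a}
  B via B→b b b: +{b}
  B via B→c: +{c}
  C via C→a c: +{a}
  C via C→b A B: +{b}
  C via C→c: +{c}
  S via S→C a: +{a,b,c}
  S: {a,b,c}  A: {a}  B: {a,b,c}  C: {a,b,c}
[2]
  A via A→B a A: +{b,c}
  S: {a,b,c}  A: {a,b,c}  B: {a,b,c}  C: {a,b,c}
[3] done
  S: {a,b,c}  A: {a,b,c}  B: {a,b,c}  C: {a,b,c}

FOLLOW sets:
seed FOLLOW(S) with $
[1]
  A→B a A: FOLLOW(B) ⊇ FIRST(a) = {a}; new: +{a}
  C→b A B: FOLLOW(A) ⊇ FIRST(B) = {a,b,c}; new: +{a,b,c}
  S→C a: FOLLOW(C) ⊇ FIRST(a) = {a}; new: +{a}
  S→c C c: FOLLOW(C) ⊇ FIRST(c) = {c}; new: +{c}
  FOLLOW[S]={$}  FOLLOW[A]={a,b,c}  FOLLOW[B]={a}  FOLLOW[C]={a,c}
[2]
  C→b A B: FOLLOW(B) ⊇ FOLLOW(C) ⊇ {a,c}; new: +{c}
  FOLLOW[S]={$}  FOLLOW[A]={a,b,c}  FOLLOW[B]={a,c}  FOLLOW[C]={a,c}
[3] done
  FOLLOW[S]={$}  FOLLOW[A]={a,b,c}  FOLLOW[B]={a,c}  FOLLOW[C]={a,c}

FOLLOW(A) = ["a", "b", "c"]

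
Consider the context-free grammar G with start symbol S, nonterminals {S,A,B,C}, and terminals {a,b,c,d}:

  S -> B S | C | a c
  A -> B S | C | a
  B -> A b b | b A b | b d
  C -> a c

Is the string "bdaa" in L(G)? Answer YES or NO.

Convert to CNF:
  S -> B S | T0 T1
  A -> B S | T0 T1 | a
  B -> A X4 | T2 T3 | T2 X5
  C -> T0 T1
  T0 -> a
  T1 -> c
  T2 -> b
  T3 -> d
  X4 -> T2 T2
  X5 -> A T2

CYK fill:
  cell(0,0) b: {T2}  orig:{}
  cell(1,1) d: {T3}  orig:{}
  cell(2,2) a: {A,T0}  orig:{A}
  cell(3,3) a: {A,T0}  orig:{A}
  cell(0,1) bd: {B}
  cell(1,2) da: ∅
  cell(2,3) aa: ∅
  cell(0,2) bda: ∅
  cell(1,3) daa: ∅
  cell(0,3) bdaa: ∅

S ∉ T[0,3] ⇒ NO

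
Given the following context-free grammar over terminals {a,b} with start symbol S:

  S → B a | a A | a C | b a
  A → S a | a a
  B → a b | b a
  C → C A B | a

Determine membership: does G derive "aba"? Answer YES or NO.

CNF form of G:
  S -> B T0 | T0 A | T0 C | T1 T0
  A -> S T0 | T0 T0
  B -> T0 T1 | T1 T0
  C -> C X2 | a
  T0 -> a
  T1 -> b
  X2 -> A B

Fill CYK table bottom-up:
  [0..0]={C,T0}  "a"  orig:{C}
  [1..1]={T1}  "b"  orig:{}
  [2..2]={C,T0}  "a"  orig:{C}
  [0..1]={B}  "ab"
  [1..2]={B,S}  "ba"
  [0..2]={S}  "aba"

S ∈ T[0,2] ⇒ YES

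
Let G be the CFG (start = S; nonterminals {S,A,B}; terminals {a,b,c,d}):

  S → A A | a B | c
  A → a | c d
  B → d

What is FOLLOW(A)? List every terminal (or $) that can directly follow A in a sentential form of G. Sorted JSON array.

Compute FIRST by fixpoint:
iter 1:
  A via A→a: +{a}
  A via A→c d: +{c}
  B via B→d: +{d}
  S via S→A A: +{a,c}
  FIRST[S]={a,c}  FIRST[A]={a,c}  FIRST[B]={d}
iter 2: (stable)
  FIRST[S]={a,c}  FIRST[A]={a,c}  FIRST[B]={d}

FOLLOW iteration:
seed FOLLOW(S) with $
iter 1:
  S→A A: FOLLOW(A) ⊇ FIRST(A) = {a,c}; new: +{a,c}
  S→A A: FOLLOW(A) ⊇ FOLLOW(S) ⊇ {$}; new: +{$}
  S→a B: FOLLOW(B) ⊇ FOLLOW(S) ⊇ {$}; new: +{$}
  S: {$}  A: {$,a,c}  B: {$}
iter 2: (no change)
  S: {$}  A: {$,a,c}  B: {$}

FOLLOW(A) = ["$", "a", "c"]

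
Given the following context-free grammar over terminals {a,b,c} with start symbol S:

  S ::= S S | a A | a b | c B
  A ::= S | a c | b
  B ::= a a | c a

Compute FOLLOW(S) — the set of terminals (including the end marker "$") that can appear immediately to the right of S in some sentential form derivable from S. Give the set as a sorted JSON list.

FIRST iteration:
pass 1:
  A via A→a c: +{a}
  A via A→b: +{b}
  B via B→a a: +{a}
  B via B→c a: +{c}
  S via S→a A: +{a}
  S via S→c B: +{c}
  S: {a,c}  A: {a,b}  B: {a,c}
pass 2:
  A via A→S: +{c}
  S: {a,c}  A: {a,b,c}  B: {a,c}
pass 3: — fixpoint
  S: {a,c}  A: {a,b,c}  B: {a,c}

FOLLOW sets:
FOLLOW(S) := {$}
[1]
  S→S S: FOLLOW(S) ⊇ FIRST(S) = {a,c}; new: +{a,c}
  S→a A: FOLLOW(A) ⊇ FOLLOW(S) ⊇ {$,a,c}; new: +{$,a,c}
  S→c B: FOLLOW(B) ⊇ FOLLOW(S) ⊇ {$,a,c}; new: +{$,a,c}
  FOLLOW(S)={$,a,c}  FOLLOW(A)={$,a,c}  FOLLOW(B)={$,a,c}
[2] (no change)
  FOLLOW(S)={$,a,c}  FOLLOW(A)={$,a,c}  FOLLOW(B)={$,a,c}

FOLLOW(S) = ["$", "a", "c"]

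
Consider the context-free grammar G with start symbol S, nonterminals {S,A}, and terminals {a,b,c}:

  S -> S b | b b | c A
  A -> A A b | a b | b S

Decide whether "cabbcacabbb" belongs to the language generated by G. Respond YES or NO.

CNF form of G:
  S -> S T0 | T0 T0 | T2 A
  A -> A X3 | T0 S | T1 T0
  T0 -> b
  T1 -> a
  T2 -> c
  X3 -> A T0

CYK table (by increasing span):
  [0..0]={T2}  "c"  orig:{}
  [1..1]={T1}  "a"  orig:{}
  [2..2]={T0}  "b"  orig:{}
  [3..3]={T0}  "b"  orig:{}
  [4..4]={T2}  "c"  orig:{}
  [5..5]={T1}  "a"  orig:{}
  [6..6]={T2}  "c"  orig:{}
  [7..7]={T1}  "a"  orig:{}
  [8..8]={T0}  "b"  orig:{}
  [9..9]={T0}  "b"  orig:{}
  [10..10]={T0}  "b"  orig:{}
  [0..1]=∅  "ca"
  [1..2]={A}  "ab"
  [2..3]={S}  "bb"
  [3..4]=∅  "bc"
  [4..5]=∅  "ca"
  [5..6]=∅  "ac"
  [6..7]=∅  "ca"
  [7..8]={A}  "ab"
  [8..9]={S}  "bb"
  [9..10]={S}  "bb"
  [0..2]={S}  "cab"
  [1..3]={X3}  "abb"  orig:{}
  [2..4]=∅  "bbc"
  [3..5]=∅  "bca"
  [4..6]=∅  "cac"
  [5..7]=∅  "aca"
  [6..8]={S}  "cab"
  [7..9]={X3}  "abb"  orig:{}
  [8..10]={A,S}  "bbb"
  [0..3]={S}  "cabb"
  [1..4]=∅  "abbc"
  [2..5]=∅  "bbca"
  [3..6]=∅  "bcac"
  [4..7]=∅  "caca"
  [5..8]=∅  "acab"
  [6..9]={S}  "cabb"
  [7..10]=∅  "abbb"
  [0..4]=∅  "cabbc"
  [1..5]=∅  "abbca"
  [2..6]=∅  "bbcac"
  [3..7]=∅  "bcaca"
  [4..8]=∅  "cacab"
  [5..9]=∅  "acabb"
  [6..10]={S}  "cabbb"
  [0..5]=∅  "cabbca"
  [1..6]=∅  "abbcac"
  [2..7]=∅  "bbcaca"
  [3..8]=∅  "bcacab"
  [4..9]=∅  "cacabb"
  [5..10]=∅  "acabbb"
  [0..6]=∅  "cabbcac"
  [1..7]=∅  "abbcaca"
  [2..8]=∅  "bbcacab"
  [3..9]=∅  "bcacabb"
  [4..10]=∅  "cacabbb"
  [0..7]=∅  "cabbcaca"
  [1..8]=∅  "abbcacab"
  [2..9]=∅  "bbcacabb"
  [3..10]=∅  "bcacabbb"
  [0..8]=∅  "cabbcacab"
  [1..9]=∅  "abbcacabb"
  [2..10]=∅  "bbcacabbb"
  [0..9]=∅  "cabbcacabb"
  [1..10]=∅  "abbcacabbb"
  [0..10]=∅  "cabbcacabbb"

S ∉ T[0,10] ⇒ NO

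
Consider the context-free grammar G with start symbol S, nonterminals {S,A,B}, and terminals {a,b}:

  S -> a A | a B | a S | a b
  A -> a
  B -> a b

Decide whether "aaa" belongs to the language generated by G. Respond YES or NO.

Convert to CNF:
  S -> T0 A | T0 B | T0 S | T0 T1
  A -> a
  B -> T0 T1
  T0 -> a
  T1 -> b

CYK fill:
  cell(0,0) a: {A,T0}  orig:{A}
  cell(1,1) a: {A,T0}  orig:{A}
  cell(2,2) a: {A,T0}  orig:{A}
  cell(0,1) aa: {S}
  cell(1,2) aa: {S}
  cell(0,2) aaa: {S}

S ∈ T[0,2] ⇒ YES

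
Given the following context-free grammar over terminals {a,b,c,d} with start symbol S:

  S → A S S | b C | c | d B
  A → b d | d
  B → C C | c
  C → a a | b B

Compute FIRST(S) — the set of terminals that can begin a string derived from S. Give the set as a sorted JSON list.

FIRST sets, iterate to fixpoint:
iter 1:
  A via A→b d: +{b}
  A via A→d: +{d}
  B via B→c: +{c}
  C via C→a a: +{a}
  C via C→b B: +{b}
  S via S→A S S: +{b,d}
  S via S→c: +{c}
  S: {b,c,d}  A: {b,d}  B: {c}  C: {a,b}
iter 2:
  B via B→C C: +{a,b}
  S: {b,c,d}  A: {b,d}  B: {a,b,c}  C: {a,b}
iter 3: — fixpoint
  S: {b,c,d}  A: {b,d}  B: {a,b,c}  C: {a,b}

FIRST(S) = ["b", "c", "d"]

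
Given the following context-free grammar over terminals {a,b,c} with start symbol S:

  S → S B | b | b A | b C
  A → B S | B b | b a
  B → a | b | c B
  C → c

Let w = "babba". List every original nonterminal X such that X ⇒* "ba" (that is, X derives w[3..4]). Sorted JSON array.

Convert to CNF:
  S -> S B | T0 A | T0 C | b
  A -> B S | B T0 | T0 T1
  B -> T2 B | a | b
  C -> c
  T0 -> b
  T1 -> a
  T2 -> c

CYK fill, restricted to cells inside w[3..4]:
  cell(3,3) b: {B,S,T0}  orig:{B,S}
  cell(4,4) a: {B,T1}  orig:{B}
  cell(3,4) ba: {A,S}

Original NTs in T[3,4] deriving "ba": ["A", "S"]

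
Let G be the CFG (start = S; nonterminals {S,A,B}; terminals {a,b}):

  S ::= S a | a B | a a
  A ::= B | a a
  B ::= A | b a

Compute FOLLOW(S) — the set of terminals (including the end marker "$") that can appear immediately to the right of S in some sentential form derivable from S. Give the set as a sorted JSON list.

Compute FIRST by fixpoint:
[1]
  A via A→a a: +{a}
  B via B→A: +{a}
  B via B→b a: +{b}
  S via S→a B: +{a}
  FIRST[S]={a}  FIRST[A]={a}  FIRST[B]={a,b}
[2]
  A via A→B: +{b}
  FIRST[S]={a}  FIRST[A]={a,b}  FIRST[B]={a,b}
[3] (no change)
  FIRST[S]={a}  FIRST[A]={a,b}  FIRST[B]={a,b}

Compute FOLLOW by fixpoint:
initialize: $ ∈ FOLLOW(S)
iter 1:
  S→S a: FOLLOW(S) ⊇ FIRST(a) = {a}; new: +{a}
  S→a B: FOLLOW(B) ⊇ FOLLOW(S) ⊇ {$,a}; new: +{$,a}
  S: {$,a}  A: {}  B: {$,a}
iter 2:
  B→A: FOLLOW(A) ⊇ FOLLOW(B) ⊇ {$,a}; new: +{$,a}
  S: {$,a}  A: {$,a}  B: {$,a}
iter 3: done
  S: {$,a}  A: {$,a}  B: {$,a}

FOLLOW(S) = ["$", "a"]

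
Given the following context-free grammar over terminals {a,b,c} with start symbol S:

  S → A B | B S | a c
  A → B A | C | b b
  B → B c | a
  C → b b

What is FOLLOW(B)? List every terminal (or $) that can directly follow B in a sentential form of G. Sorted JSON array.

FIRST sets, iterate to fixpoint:
iter 1:
  A via A→b b: +{b}
  B via B→a: +{a}
  C via C→b b: +{b}
  S via S→A B: +{b}
  S via S→B S: +{a}
  FIRST[S]={a,b}  FIRST[A]={b}  FIRST[B]={a}  FIRST[C]={b}
iter 2:
  A via A→B A: +{a}
  FIRST[S]={a,b}  FIRST[A]={a,b}  FIRST[B]={a}  FIRST[C]={b}
iter 3: — fixpoint
  FIRST[S]={a,b}  FIRST[A]={a,b}  FIRST[B]={a}  FIRST[C]={b}

Compute FOLLOW by fixpoint:
FOLLOW(S) := {$}
[1]
  A→B A: FOLLOW(B) ⊇ FIRST(A) = {a,b}; new: +{a,b}
  B→B c: FOLLOW(B) ⊇ FIRST(c) = {c}; new: +{c}
  S→A B: FOLLOW(A) ⊇ FIRST(B) = {a}; new: +{a}
  S→A B: FOLLOW(B) ⊇ FOLLOW(S) ⊇ {$}; new: +{$}
  FOLLOW[S]={$}  FOLLOW[A]={a}  FOLLOW[B]={$,a,b,c}  FOLLOW[C]={}
[2]
  A→C: FOLLOW(C) ⊇ FOLLOW(A) ⊇ {a}; new: +{a}
  FOLLOW[S]={$}  FOLLOW[A]={a}  FOLLOW[B]={$,a,b,c}  FOLLOW[C]={a}
[3] (no change)
  FOLLOW[S]={$}  FOLLOW[A]={a}  FOLLOW[B]={$,a,b,c}  FOLLOW[C]={a}

FOLLOW(B) = ["$", "a", "b", "c"]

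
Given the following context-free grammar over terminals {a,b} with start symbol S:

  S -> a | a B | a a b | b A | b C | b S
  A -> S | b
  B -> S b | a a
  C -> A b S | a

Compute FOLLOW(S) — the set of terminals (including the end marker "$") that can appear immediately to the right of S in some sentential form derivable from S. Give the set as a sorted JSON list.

FIRST iteration:
pass 1:
  A via A→b: +{b}
  B via B→a a: +{a}
  C via C→A b S: +{b}
  C via C→a: +{a}
  S via S→a: +{a}
  S via S→b A: +{b}
  S: {a,b}  A: {b}  B: {a}  C: {a,b}
pass 2:
  A via A→S: +{a}
  B via B→S b: +{b}
  S: {a,b}  A: {a,b}  B: {a,b}  C: {a,b}
pass 3: (no change)
  S: {a,b}  A: {a,b}  B: {a,b}  C: {a,b}

Compute FOLLOW by fixpoint:
initialize: $ ∈ FOLLOW(S)
iter 1:
  B→S b: FOLLOW(S) ⊇ FIRST(b) = {b}; new: +{b}
  C→A b S: FOLLOW(A) ⊇ FIRST(b) = {b}; new: +{b}
  S→a B: FOLLOW(B) ⊇ FOLLOW(S) ⊇ {$,b}; new: +{$,b}
  S→b A: FOLLOW(A) ⊇ FOLLOW(S) ⊇ {$,b}; new: +{$}
  S→b C: FOLLOW(C) ⊇ FOLLOW(S) ⊇ {$,b}; new: +{$,b}
  FOLLOW(S)={$,b}  FOLLOW(A)={$,b}  FOLLOW(B)={$,b}  FOLLOW(C)={$,b}
iter 2: (stable)
  FOLLOW(S)={$,b}  FOLLOW(A)={$,b}  FOLLOW(B)={$,b}  FOLLOW(C)={$,b}

FOLLOW(S) = ["$", "b"]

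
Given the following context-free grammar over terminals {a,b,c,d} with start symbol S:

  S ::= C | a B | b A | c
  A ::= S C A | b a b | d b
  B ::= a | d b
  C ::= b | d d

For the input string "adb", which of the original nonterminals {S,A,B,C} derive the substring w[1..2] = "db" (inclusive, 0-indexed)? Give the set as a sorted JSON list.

Convert to CNF:
  S -> T0 A | T1 B | T2 T2 | b | c
  A -> S X3 | T0 X4 | T2 T0
  B -> T2 T0 | a
  C -> T2 T2 | b
  T0 -> b
  T1 -> a
  T2 -> d
  X3 -> C A
  X4 -> T1 T0

CYK fill — only the sub-triangle for w[1..2]:
  T[1,1] 'd' = {T2}  orig:{}
  T[2,2] 'b' = {C,S,T0}  orig:{C,S}
  T[1,2] 'db' = {A,B}

Original NTs in T[1,2] deriving "db": ["A", "B"]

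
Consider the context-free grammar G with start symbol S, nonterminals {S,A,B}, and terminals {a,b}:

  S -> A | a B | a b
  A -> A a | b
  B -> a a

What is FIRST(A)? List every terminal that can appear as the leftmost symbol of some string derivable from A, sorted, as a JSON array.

FIRST sets, iterate to fixpoint:
round 1:
  A via A→b: +{b}
  B via B→a a: +{a}
  S via S→A: +{b}
  S via S→a B: +{a}
  S: {a,b}  A: {b}  B: {a}
round 2: (stable)
  S: {a,b}  A: {b}  B: {a}

FIRST(A) = ["b"]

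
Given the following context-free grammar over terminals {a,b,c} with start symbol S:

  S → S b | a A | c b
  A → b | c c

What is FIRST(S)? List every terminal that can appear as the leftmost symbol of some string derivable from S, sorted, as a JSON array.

Compute FIRST by fixpoint:
iter 1:
  A via A→b: +{b}
  A via A→c c: +{c}
  S via S→a A: +{a}
  S via S→c b: +{c}
  FIRST[S]={a,c}  FIRST[A]={b,c}
iter 2: (no change)
  FIRST[S]={a,c}  FIRST[A]={b,c}

FIRST(S) = ["a", "c"]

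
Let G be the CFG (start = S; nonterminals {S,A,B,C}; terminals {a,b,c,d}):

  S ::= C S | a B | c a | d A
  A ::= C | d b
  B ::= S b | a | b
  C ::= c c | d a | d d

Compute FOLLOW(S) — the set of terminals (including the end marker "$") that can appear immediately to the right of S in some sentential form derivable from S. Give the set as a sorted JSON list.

FIRST sets, iterate to fixpoint:
iter 1:
  A via A→d b: +{d}
  B via B→a: +{a}
  B via B→b: +{b}
  C via C→c c: +{c}
  C via C→d a: +{d}
  S via S→C S: +{c,d}
  S via S→a B: +{a}
  S: {a,c,d}  A: {d}  B: {a,b}  C: {c,d}
iter 2:
  A via A→C: +{c}
  B via B→S b: +{c,d}
  S: {a,c,d}  A: {c,d}  B: {a,b,c,d}  C: {c,d}
iter 3: (no change)
  S: {a,c,d}  A: {c,d}  B: {a,b,c,d}  C: {c,d}

FOLLOW sets:
FOLLOW(S) := {$}
round 1:
  B→S b: FOLLOW(S) ⊇ FIRST(b) = {b}; new: +{b}
  S→C S: FOLLOW(C) ⊇ FIRST(S) = {a,c,d}; new: +{a,c,d}
  S→a B: FOLLOW(B) ⊇ FOLLOW(S) ⊇ {$,b}; new: +{$,b}
  S→d A: FOLLOW(A) ⊇ FOLLOW(S) ⊇ {$,b}; new: +{$,b}
  FOLLOW[S]={$,b}  FOLLOW[A]={$,b}  FOLLOW[B]={$,b}  FOLLOW[C]={a,c,d}
round 2:
  A→C: FOLLOW(C) ⊇ FOLLOW(A) ⊇ {$,b}; new: +{$,b}
  FOLLOW[S]={$,b}  FOLLOW[A]={$,b}  FOLLOW[B]={$,b}  FOLLOW[C]={$,a,b,c,d}
round 3: (stable)
  FOLLOW[S]={$,b}  FOLLOW[A]={$,b}  FOLLOW[B]={$,b}  FOLLOW[C]={$,a,b,c,d}

FOLLOW(S) = ["$", "b"]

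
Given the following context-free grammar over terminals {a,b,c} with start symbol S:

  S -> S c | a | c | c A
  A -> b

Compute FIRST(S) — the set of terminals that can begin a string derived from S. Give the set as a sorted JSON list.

FIRST iteration:
iter 1:
  A via A→b: +{b}
  S via S→a: +{a}
  S via S→c: +{c}
  FIRST(S)={a,c}  FIRST(A)={b}
iter 2: — fixpoint
  FIRST(S)={a,c}  FIRST(A)={b}

FIRST(S) = ["a", "c"]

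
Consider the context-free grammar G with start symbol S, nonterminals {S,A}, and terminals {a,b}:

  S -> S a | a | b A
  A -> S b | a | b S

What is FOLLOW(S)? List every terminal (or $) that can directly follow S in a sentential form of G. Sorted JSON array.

FIRST iteration:
round 1:
  A via A→a: +{a}
  A via A→b S: +{b}
  S via S→a: +{a}
  S via S→b A: +{b}
  FIRST(S)={a,b}  FIRST(A)={a,b}
round 2: (no change)
  FIRST(S)={a,b}  FIRST(A)={a,b}

FOLLOW iteration:
seed FOLLOW(S) with $
[1]
  A→S b: FOLLOW(S) ⊇ FIRST(b) = {b}; new: +{b}
  S→S a: FOLLOW(S) ⊇ FIRST(a) = {a}; new: +{a}
  S→b A: FOLLOW(A) ⊇ FOLLOW(S) ⊇ {$,a,b}; new: +{$,a,b}
  FOLLOW[S]={$,a,b}  FOLLOW[A]={$,a,b}
[2] (stable)
  FOLLOW[S]={$,a,b}  FOLLOW[A]={$,a,b}

FOLLOW(S) = ["$", "a", "b"]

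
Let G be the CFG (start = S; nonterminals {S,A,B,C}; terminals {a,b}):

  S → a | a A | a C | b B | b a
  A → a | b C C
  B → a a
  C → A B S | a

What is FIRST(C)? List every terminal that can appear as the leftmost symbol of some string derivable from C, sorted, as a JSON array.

FIRST sets, iterate to fixpoint:
round 1:
  A via A→a: +{a}
  A via A→b C C: +{b}
  B via B→a a: +{a}
  C via C→A B S: +{a,b}
  S via S→a: +{a}
  S via S→b B: +{b}
  FIRST(S)={a,b}  FIRST(A)={a,b}  FIRST(B)={a}  FIRST(C)={a,b}
round 2: (no change)
  FIRST(S)={a,b}  FIRST(A)={a,b}  FIRST(B)={a}  FIRST(C)={a,b}

FIRST(C) = ["a", "b"]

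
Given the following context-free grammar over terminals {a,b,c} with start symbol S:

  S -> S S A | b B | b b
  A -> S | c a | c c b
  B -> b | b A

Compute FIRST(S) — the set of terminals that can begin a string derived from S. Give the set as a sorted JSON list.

FIRST sets, iterate to fixpoint:
pass 1:
  A via A→c a: +{c}
  B via B→b: +{b}
  S via S→b B: +{b}
  S: {b}  A: {c}  B: {b}
pass 2:
  A via A→S: +{b}
  S: {b}  A: {b,c}  B: {b}
pass 3: done
  S: {b}  A: {b,c}  B: {b}

FIRST(S) = ["b"]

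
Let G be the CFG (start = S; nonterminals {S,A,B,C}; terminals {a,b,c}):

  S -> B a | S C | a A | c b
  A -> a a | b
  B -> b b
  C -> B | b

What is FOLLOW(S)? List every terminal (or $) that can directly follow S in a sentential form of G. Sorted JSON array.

FIRST sets, iterate to fixpoint:
pass 1:
  A via A→a a: +{a}
  A via A→b: +{b}
  B via B→b b: +{b}
  C via C→B: +{b}
  S via S→B a: +{b}
  S via S→a A: +{a}
  S via S→c b: +{c}
  FIRST[S]={a,b,c}  FIRST[A]={a,b}  FIRST[B]={b}  FIRST[C]={b}
pass 2: (no change)
  FIRST[S]={a,b,c}  FIRST[A]={a,b}  FIRST[B]={b}  FIRST[C]={b}

FOLLOW sets:
FOLLOW(S) := {$}
round 1:
  S→B a: FOLLOW(B) ⊇ FIRST(a) = {a}; new: +{a}
  S→S C: FOLLOW(S) ⊇ FIRST(C) = {b}; new: +{b}
  S→S C: FOLLOW(C) ⊇ FOLLOW(S) ⊇ {$,b}; new: +{$,b}
  S→a A: FOLLOW(A) ⊇ FOLLOW(S) ⊇ {$,b}; new: +{$,b}
  FOLLOW(S)={$,b}  FOLLOW(A)={$,b}  FOLLOW(B)={a}  FOLLOW(C)={$,b}
round 2:
  C→B: FOLLOW(B) ⊇ FOLLOW(C) ⊇ {$,b}; new: +{$,b}
  FOLLOW(S)={$,b}  FOLLOW(A)={$,b}  FOLLOW(B)={$,a,b}  FOLLOW(C)={$,b}
round 3: (stable)
  FOLLOW(S)={$,b}  FOLLOW(A)={$,b}  FOLLOW(B)={$,a,b}  FOLLOW(C)={$,b}

FOLLOW(S) = ["$", "b"]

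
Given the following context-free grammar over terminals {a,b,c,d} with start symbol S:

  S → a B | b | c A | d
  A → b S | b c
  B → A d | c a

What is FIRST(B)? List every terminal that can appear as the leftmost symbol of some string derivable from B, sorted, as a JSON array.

FIRST iteration:
[1]
  A via A→b S: +{b}
  B via B→A d: +{b}
  B via B→c a: +{c}
  S via S→a B: +{a}
  S via S→b: +{b}
  S via S→c A: +{c}
  S via S→d: +{d}
  FIRST[S]={a,b,c,d}  FIRST[A]={b}  FIRST[B]={b,c}
[2] — fixpoint
  FIRST[S]={a,b,c,d}  FIRST[A]={b}  FIRST[B]={b,c}

FIRST(B) = ["b", "c"]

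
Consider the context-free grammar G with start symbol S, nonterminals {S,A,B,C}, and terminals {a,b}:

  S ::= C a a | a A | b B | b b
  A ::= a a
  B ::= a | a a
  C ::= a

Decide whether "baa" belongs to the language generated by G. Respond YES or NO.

Convert to CNF:
  S -> C X2 | T0 A | T1 B | T1 T1
  A -> T0 T0
  B -> T0 T0 | a
  C -> a
  T0 -> a
  T1 -> b
  X2 -> T0 T0

CYK table (by increasing span):
  [0..0]={T1}  "b"  orig:{}
  [1..1]={B,C,T0}  "a"  orig:{B,C}
  [2..2]={B,C,T0}  "a"  orig:{B,C}
  [0..1]={S}  "ba"
  [1..2]={A,B,X2}  "aa"  orig:{A,B}
  [0..2]={S}  "baa"

S ∈ T[0,2] ⇒ YES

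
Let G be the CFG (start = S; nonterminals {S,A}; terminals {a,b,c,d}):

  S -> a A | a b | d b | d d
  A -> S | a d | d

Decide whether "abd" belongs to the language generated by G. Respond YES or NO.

CNF form of G:
  S -> T0 A | T0 T1 | T2 T1 | T2 T2
  A -> T0 A | T0 T1 | T0 T2 | T2 T1 | T2 T2 | d
  T0 -> a
  T1 -> b
  T2 -> d

CYK fill:
  T[0,0] 'a' = {T0}  orig:{}
  T[1,1] 'b' = {T1}  orig:{}
  T[2,2] 'd' = {A,T2}  orig:{A}
  T[0,1] 'ab' = {A,S}
  T[1,2] 'bd' = ∅
  T[0,2] 'abd' = ∅

S ∉ T[0,2] ⇒ NO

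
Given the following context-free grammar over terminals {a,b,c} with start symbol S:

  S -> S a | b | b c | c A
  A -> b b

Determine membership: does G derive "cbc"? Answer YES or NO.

CNF form of G:
  S -> S T1 | T0 T2 | T2 A | b
  A -> T0 T0
  T0 -> b
  T1 -> a
  T2 -> c

CYK table (by increasing span):
  [0..0]={T2}  "c"  orig:{}
  [1..1]={S,T0}  "b"  orig:{S}
  [2..2]={T2}  "c"  orig:{}
  [0..1]=∅  "cb"
  [1..2]={S}  "bc"
  [0..2]=∅  "cbc"

S ∉ T[0,2] ⇒ NO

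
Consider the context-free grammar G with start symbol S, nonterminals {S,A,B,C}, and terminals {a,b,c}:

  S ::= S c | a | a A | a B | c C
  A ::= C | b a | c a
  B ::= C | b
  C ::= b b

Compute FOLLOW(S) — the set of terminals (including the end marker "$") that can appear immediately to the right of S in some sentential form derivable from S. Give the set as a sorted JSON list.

FIRST iteration:
[1]
  A via A→b a: +{b}
  A via A→c a: +{c}
  B via B→b: +{b}
  C via C→b b: +{b}
  S via S→a: +{a}
  S via S→c C: +{c}
  FIRST[S]={a,c}  FIRST[A]={b,c}  FIRST[B]={b}  FIRST[C]={b}
[2] — fixpoint
  FIRST[S]={a,c}  FIRST[A]={b,c}  FIRST[B]={b}  FIRST[C]={b}

Compute FOLLOW by fixpoint:
initialize: $ ∈ FOLLOW(S)
iter 1:
  S→S c: FOLLOW(S) ⊇ FIRST(c) = {c}; new: +{c}
  S→a A: FOLLOW(A) ⊇ FOLLOW(S) ⊇ {$,c}; new: +{$,c}
  S→a B: FOLLOW(B) ⊇ FOLLOW(S) ⊇ {$,c}; new: +{$,c}
  S→c C: FOLLOW(C) ⊇ FOLLOW(S) ⊇ {$,c}; new: +{$,c}
  S: {$,c}  A: {$,c}  B: {$,c}  C: {$,c}
iter 2: done
  S: {$,c}  A: {$,c}  B: {$,c}  C: {$,c}

FOLLOW(S) = ["$", "c"]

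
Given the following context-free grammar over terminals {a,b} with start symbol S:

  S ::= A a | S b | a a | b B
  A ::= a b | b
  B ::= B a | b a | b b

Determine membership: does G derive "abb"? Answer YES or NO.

Convert to CNF:
  S -> A T0 | S T1 | T0 T0 | T1 B
  A -> T0 T1 | b
  B -> B T0 | T1 T0 | T1 T1
  T0 -> a
  T1 -> b

CYK fill:
  [0..0]={T0}  "a"  orig:{}
  [1..1]={A,T1}  "b"  orig:{A}
  [2..2]={A,T1}  "b"  orig:{A}
  [0..1]={A}  "ab"
  [1..2]={B}  "bb"
  [0..2]=∅  "abb"

S ∉ T[0,2] ⇒ NO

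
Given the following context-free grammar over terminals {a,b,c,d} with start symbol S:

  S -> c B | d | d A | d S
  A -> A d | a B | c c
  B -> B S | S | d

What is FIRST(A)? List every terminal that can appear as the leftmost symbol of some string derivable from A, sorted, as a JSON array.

FIRST sets, iterate to fixpoint:
round 1:
  A via A→a B: +{a}
  A via A→c c: +{c}
  B via B→d: +{d}
  S via S→c B: +{c}
  S via S→d: +{d}
  S: {c,d}  A: {a,c}  B: {d}
round 2:
  B via B→S: +{c}
  S: {c,d}  A: {a,c}  B: {c,d}
round 3: (no change)
  S: {c,d}  A: {a,c}  B: {c,d}

FIRST(A) = ["a", "c"]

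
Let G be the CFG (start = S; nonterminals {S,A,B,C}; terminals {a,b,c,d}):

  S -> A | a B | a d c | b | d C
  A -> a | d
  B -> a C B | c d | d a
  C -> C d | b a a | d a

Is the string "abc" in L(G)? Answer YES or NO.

Convert to CNF:
  S -> T0 B | T0 X6 | T2 C | a | b | d
  A -> a | d
  B -> T0 X4 | T1 T2 | T2 T0
  C -> C T2 | T2 T0 | T3 X5
  T0 -> a
  T1 -> c
  T2 -> d
  T3 -> b
  X4 -> C B
  X5 -> T0 T0
  X6 -> T2 T1

CYK fill:
  T[0,0] 'a' = {A,S,T0}  orig:{A,S}
  T[1,1] 'b' = {S,T3}  orig:{S}
  T[2,2] 'c' = {T1}  orig:{}
  T[0,1] 'ab' = ∅
  T[1,2] 'bc' = ∅
  T[0,2] 'abc' = ∅

S ∉ T[0,2] ⇒ NO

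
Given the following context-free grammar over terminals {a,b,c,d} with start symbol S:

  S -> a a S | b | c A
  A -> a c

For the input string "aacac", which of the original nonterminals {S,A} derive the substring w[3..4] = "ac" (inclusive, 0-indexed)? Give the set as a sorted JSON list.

Convert to CNF:
  S -> T0 X2 | T1 A | b
  A -> T0 T1
  T0 -> a
  T1 -> c
  X2 -> T0 S

CYK table (by increasing span) — only the sub-triangle for w[3..4]:
  cell(3,3) a: {T0}  orig:{}
  cell(4,4) c: {T1}  orig:{}
  cell(3,4) ac: {A}

Original NTs in T[3,4] deriving "ac": ["A"]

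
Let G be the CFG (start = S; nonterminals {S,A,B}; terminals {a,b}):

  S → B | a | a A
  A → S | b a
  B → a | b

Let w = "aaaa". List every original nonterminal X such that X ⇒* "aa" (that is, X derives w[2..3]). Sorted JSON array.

CNF form of G:
  S -> T0 A | a | b
  A -> T0 A | T1 T0 | a | b
  B -> a | b
  T0 -> a
  T1 -> b

CYK table (by increasing span), restricted to cells inside w[2..3]:
  T[2,2] 'a' = {A,B,S,T0}  orig:{A,B,S}
  T[3,3] 'a' = {A,B,S,T0}  orig:{A,B,S}
  T[2,3] 'aa' = {A,S}

Original NTs in T[2,3] deriving "aa": ["A", "S"]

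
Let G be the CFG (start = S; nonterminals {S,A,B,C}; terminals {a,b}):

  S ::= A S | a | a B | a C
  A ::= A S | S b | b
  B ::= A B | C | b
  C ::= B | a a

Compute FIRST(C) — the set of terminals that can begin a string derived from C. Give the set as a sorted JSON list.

FIRST iteration:
round 1:
  A via A→b: +{b}
  B via B→A B: +{b}
  C via C→B: +{b}
  C via C→a a: +{a}
  S via S→A S: +{b}
  S via S→a: +{a}
  FIRST[S]={a,b}  FIRST[A]={b}  FIRST[B]={b}  FIRST[C]={a,b}
round 2:
  A via A→S b: +{a}
  B via B→A B: +{a}
  FIRST[S]={a,b}  FIRST[A]={a,b}  FIRST[B]={a,b}  FIRST[C]={a,b}
round 3: done
  FIRST[S]={a,b}  FIRST[A]={a,b}  FIRST[B]={a,b}  FIRST[C]={a,b}

FIRST(C) = ["a", "b"]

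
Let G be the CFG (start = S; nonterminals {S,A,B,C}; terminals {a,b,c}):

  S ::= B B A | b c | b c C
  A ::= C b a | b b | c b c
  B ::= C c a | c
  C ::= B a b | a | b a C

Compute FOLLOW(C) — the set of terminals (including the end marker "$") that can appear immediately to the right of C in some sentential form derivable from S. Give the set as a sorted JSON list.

FIRST iteration:
round 1:
  A via A→b b: +{b}
  A via A→c b c: +{c}
  B via B→c: +{c}
  C via C→B a b: +{c}
  C via C→a: +{a}
  C via C→b a C: +{b}
  S via S→B B A: +{c}
  S via S→b c: +{b}
  FIRST(S)={b,c}  FIRST(A)={b,c}  FIRST(B)={c}  FIRST(C)={a,b,c}
round 2:
  A via A→C b a: +{a}
  B via B→C c a: +{a,b}
  S via S→B B A: +{a}
  FIRST(S)={a,b,c}  FIRST(A)={a,b,c}  FIRST(B)={a,b,c}  FIRST(C)={a,b,c}
round 3: (stable)
  FIRST(S)={a,b,c}  FIRST(A)={a,b,c}  FIRST(B)={a,b,c}  FIRST(C)={a,b,c}

FOLLOW iteration:
initialize: $ ∈ FOLLOW(S)
round 1:
  A→C b a: FOLLOW(C) ⊇ FIRST(b) = {b}; new: +{b}
  B→C c a: FOLLOW(C) ⊇ FIRST(c) = {c}; new: +{c}
  C→B a b: FOLLOW(B) ⊇ FIRST(a) = {a}; new: +{a}
  S→B B A: FOLLOW(B) ⊇ FIRST(B) = {a,b,c}; new: +{b,c}
  S→B B A: FOLLOW(A) ⊇ FOLLOW(S) ⊇ {$}; new: +{$}
  S→b c C: FOLLOW(C) ⊇ FOLLOW(S) ⊇ {$}; new: +{$}
  FOLLOW[S]={$}  FOLLOW[A]={$}  FOLLOW[B]={a,b,c}  FOLLOW[C]={$,b,c}
round 2: (stable)
  FOLLOW[S]={$}  FOLLOW[A]={$}  FOLLOW[B]={a,b,c}  FOLLOW[C]={$,b,c}

FOLLOW(C) = ["$", "b", "c"]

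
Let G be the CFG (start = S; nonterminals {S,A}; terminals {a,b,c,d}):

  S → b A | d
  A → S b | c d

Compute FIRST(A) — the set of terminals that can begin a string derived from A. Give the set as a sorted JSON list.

Compute FIRST by fixpoint:
iter 1:
  A via A→c d: +{c}
  S via S→b A: +{b}
  S via S→d: +{d}
  FIRST[S]={b,d}  FIRST[A]={c}
iter 2:
  A via A→S b: +{b,d}
  FIRST[S]={b,d}  FIRST[A]={b,c,d}
iter 3: done
  FIRST[S]={b,d}  FIRST[A]={b,c,d}

FIRST(A) = ["b", "c", "d"]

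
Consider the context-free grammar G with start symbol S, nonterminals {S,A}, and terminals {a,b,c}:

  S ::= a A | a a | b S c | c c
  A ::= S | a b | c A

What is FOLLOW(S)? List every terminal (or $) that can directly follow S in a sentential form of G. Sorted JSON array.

Compute FIRST by fixpoint:
round 1:
  A via A→a b: +{a}
  A via A→c A: +{c}
  S via S→a A: +{a}
  S via S→b S c: +{b}
  S via S→c c: +{c}
  S: {a,b,c}  A: {a,c}
round 2:
  A via A→S: +{b}
  S: {a,b,c}  A: {a,b,c}
round 3: done
  S: {a,b,c}  A: {a,b,c}

Compute FOLLOW by fixpoint:
initialize: $ ∈ FOLLOW(S)
pass 1:
  S→a A: FOLLOW(A) ⊇ FOLLOW(S) ⊇ {$}; new: +{$}
  S→b S c: FOLLOW(S) ⊇ FIRST(c) = {c}; new: +{c}
  S: {$,c}  A: {$}
pass 2:
  S→a A: FOLLOW(A) ⊇ FOLLOW(S) ⊇ {$,c}; new: +{c}
  S: {$,c}  A: {$,c}
pass 3: done
  S: {$,c}  A: {$,c}

FOLLOW(S) = ["$", "c"]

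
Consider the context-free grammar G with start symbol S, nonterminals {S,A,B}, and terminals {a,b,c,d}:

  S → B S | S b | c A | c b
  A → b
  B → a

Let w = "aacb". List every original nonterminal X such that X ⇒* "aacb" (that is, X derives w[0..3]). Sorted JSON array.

CNF form of G:
  S -> B S | S T0 | T1 A | T1 T0
  A -> b
  B -> a
  T0 -> b
  T1 -> c

CYK table (by increasing span) — only the sub-triangle for w[0..3]:
  T[0,0] 'a' = {B}
  T[1,1] 'a' = {B}
  T[2,2] 'c' = {T1}  orig:{}
  T[3,3] 'b' = {A,T0}  orig:{A}
  T[0,1] 'aa' = ∅
  T[1,2] 'ac' = ∅
  T[2,3] 'cb' = {S}
  T[0,2] 'aac' = ∅
  T[1,3] 'acb' = {S}
  T[0,3] 'aacb' = {S}

Original NTs in T[0,3] deriving "aacb": ["S"]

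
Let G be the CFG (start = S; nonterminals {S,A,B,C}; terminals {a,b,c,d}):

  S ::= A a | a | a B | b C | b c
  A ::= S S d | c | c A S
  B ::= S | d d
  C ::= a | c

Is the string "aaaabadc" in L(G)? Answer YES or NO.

CNF form of G:
  S -> A T2 | T2 B | T3 C | T3 T1 | a
  A -> S X4 | T1 X5 | c
  B -> A T2 | T0 T0 | T2 B | T3 C | T3 T1 | a
  C -> a | c
  T0 -> d
  T1 -> c
  T2 -> a
  T3 -> b
  X4 -> S T0
  X5 -> A S

CYK table (by increasing span):
  T[0,0] 'a' = {B,C,S,T2}  orig:{B,C,S}
  T[1,1] 'a' = {B,C,S,T2}  orig:{B,C,S}
  T[2,2] 'a' = {B,C,S,T2}  orig:{B,C,S}
  T[3,3] 'a' = {B,C,S,T2}  orig:{B,C,S}
  T[4,4] 'b' = {T3}  orig:{}
  T[5,5] 'a' = {B,C,S,T2}  orig:{B,C,S}
  T[6,6] 'd' = {T0}  orig:{}
  T[7,7] 'c' = {A,C,T1}  orig:{A,C}
  T[0,1] 'aa' = {B,S}
  T[1,2] 'aa' = {B,S}
  T[2,3] 'aa' = {B,S}
  T[3,4] 'ab' = ∅
  T[4,5] 'ba' = {B,S}
  T[5,6] 'ad' = {X4}  orig:{}
  T[6,7] 'dc' = ∅
  T[0,2] 'aaa' = {B,S}
  T[1,3] 'aaa' = {B,S}
  T[2,4] 'aab' = ∅
  T[3,5] 'aba' = {B,S}
  T[4,6] 'bad' = {X4}  orig:{}
  T[5,7] 'adc' = ∅
  T[0,3] 'aaaa' = {B,S}
  T[1,4] 'aaab' = ∅
  T[2,5] 'aaba' = {B,S}
  T[3,6] 'abad' = {A,X4}  orig:{A}
  T[4,7] 'badc' = ∅
  T[0,4] 'aaaab' = ∅
  T[1,5] 'aaaba' = {B,S}
  T[2,6] 'aabad' = {A,X4}  orig:{A}
  T[3,7] 'abadc' = ∅
  T[0,5] 'aaaaba' = {B,S}
  T[1,6] 'aaabad' = {A,X4}  orig:{A}
  T[2,7] 'aabadc' = ∅
  T[0,6] 'aaaabad' = {A,X4}  orig:{A}
  T[1,7] 'aaabadc' = ∅
  T[0,7] 'aaaabadc' = ∅

S ∉ T[0,7] ⇒ NO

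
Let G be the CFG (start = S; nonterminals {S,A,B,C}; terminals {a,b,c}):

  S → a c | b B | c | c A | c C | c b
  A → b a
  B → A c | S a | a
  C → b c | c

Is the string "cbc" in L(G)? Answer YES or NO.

Convert to CNF:
  S -> T0 B | T1 T2 | T2 A | T2 C | T2 T0 | c
  A -> T0 T1
  B -> A T2 | S T1 | a
  C -> T0 T2 | c
  T0 -> b
  T1 -> a
  T2 -> c

CYK fill:
  cell(0,0) c: {C,S,T2}  orig:{C,S}
  cell(1,1) b: {T0}  orig:{}
  cell(2,2) c: {C,S,T2}  orig:{C,S}
  cell(0,1) cb: {S}
  cell(1,2) bc: {C}
  cell(0,2) cbc: {S}

S ∈ T[0,2] ⇒ YES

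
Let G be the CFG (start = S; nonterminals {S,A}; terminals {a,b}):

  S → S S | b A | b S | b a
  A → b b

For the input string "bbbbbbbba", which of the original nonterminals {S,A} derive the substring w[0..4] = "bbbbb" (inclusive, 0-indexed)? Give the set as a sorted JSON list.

Convert to CNF:
  S -> S S | T0 A | T0 S | T0 T1
  A -> T0 T0
  T0 -> b
  T1 -> a

CYK fill, restricted to cells inside w[0..4]:
  cell(0,0) b: {T0}  orig:{}
  cell(1,1) b: {T0}  orig:{}
  cell(2,2) b: {T0}  orig:{}
  cell(3,3) b: {T0}  orig:{}
  cell(4,4) b: {T0}  orig:{}
  cell(0,1) bb: {A}
  cell(1,2) bb: {A}
  cell(2,3) bb: {A}
  cell(3,4) bb: {A}
  cell(0,2) bbb: {S}
  cell(1,3) bbb: {S}
  cell(2,4) bbb: {S}
  cell(0,3) bbbb: {S}
  cell(1,4) bbbb: {S}
  cell(0,4) bbbbb: {S}

Original NTs in T[0,4] deriving "bbbbb": ["S"]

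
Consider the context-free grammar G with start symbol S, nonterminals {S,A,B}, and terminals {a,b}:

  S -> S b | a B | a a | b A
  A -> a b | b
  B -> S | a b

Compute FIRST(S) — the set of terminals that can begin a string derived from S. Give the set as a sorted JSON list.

FIRST sets, iterate to fixpoint:
pass 1:
  A via A→a b: +{a}
  A via A→b: +{b}
  B via B→a b: +{a}
  S via S→a B: +{a}
  S via S→b A: +{b}
  S: {a,b}  A: {a,b}  B: {a}
pass 2:
  B via B→S: +{b}
  S: {a,b}  A: {a,b}  B: {a,b}
pass 3: (stable)
  S: {a,b}  A: {a,b}  B: {a,b}

FIRST(S) = ["a", "b"]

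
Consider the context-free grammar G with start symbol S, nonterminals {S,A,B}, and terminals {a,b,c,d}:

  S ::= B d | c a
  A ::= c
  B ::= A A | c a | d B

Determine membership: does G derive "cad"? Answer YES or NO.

CNF form of G:
  S -> B T2 | T0 T1
  A -> c
  B -> A A | T0 T1 | T2 B
  T0 -> c
  T1 -> a
  T2 -> d

Fill CYK table bottom-up:
  [0..0]={A,T0}  "c"  orig:{A}
  [1..1]={T1}  "a"  orig:{}
  [2..2]={T2}  "d"  orig:{}
  [0..1]={B,S}  "ca"
  [1..2]=∅  "ad"
  [0..2]={S}  "cad"

S ∈ T[0,2] ⇒ YES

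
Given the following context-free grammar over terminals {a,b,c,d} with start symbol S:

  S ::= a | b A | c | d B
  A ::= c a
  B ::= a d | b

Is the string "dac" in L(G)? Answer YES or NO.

CNF form of G:
  S -> T2 B | T3 A | a | c
  A -> T0 T1
  B -> T1 T2 | b
  T0 -> c
  T1 -> a
  T2 -> d
  T3 -> b

CYK fill:
  T[0,0] 'd' = {T2}  orig:{}
  T[1,1] 'a' = {S,T1}  orig:{S}
  T[2,2] 'c' = {S,T0}  orig:{S}
  T[0,1] 'da' = ∅
  T[1,2] 'ac' = ∅
  T[0,2] 'dac' = ∅

S ∉ T[0,2] ⇒ NO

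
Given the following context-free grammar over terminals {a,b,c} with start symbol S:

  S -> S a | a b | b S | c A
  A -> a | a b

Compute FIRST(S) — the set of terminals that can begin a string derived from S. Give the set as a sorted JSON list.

FIRST iteration:
iter 1:
  A via A→a: +{a}
  S via S→a b: +{a}
  S via S→b S: +{b}
  S via S→c A: +{c}
  FIRST(S)={a,b,c}  FIRST(A)={a}
iter 2: done
  FIRST(S)={a,b,c}  FIRST(A)={a}

FIRST(S) = ["a", "b", "c"]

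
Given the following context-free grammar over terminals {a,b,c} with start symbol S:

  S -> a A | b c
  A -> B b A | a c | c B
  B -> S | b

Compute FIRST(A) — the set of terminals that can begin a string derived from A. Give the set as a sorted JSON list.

FIRST sets, iterate to fixpoint:
pass 1:
  A via A→a c: +{a}
  A via A→c B: +{c}
  B via B→b: +{b}
  S via S→a A: +{a}
  S via S→b c: +{b}
  FIRST[S]={a,b}  FIRST[A]={a,c}  FIRST[B]={b}
pass 2:
  A via A→B b A: +{b}
  B via B→S: +{a}
  FIRST[S]={a,b}  FIRST[A]={a,b,c}  FIRST[B]={a,b}
pass 3: (stable)
  FIRST[S]={a,b}  FIRST[A]={a,b,c}  FIRST[B]={a,b}

FIRST(A) = ["a", "b", "c"]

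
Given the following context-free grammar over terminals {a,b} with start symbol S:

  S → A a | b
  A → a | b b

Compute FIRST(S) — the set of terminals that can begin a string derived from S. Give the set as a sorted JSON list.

FIRST sets, iterate to fixpoint:
[1]
  A via A→a: +{a}
  A via A→b b: +{b}
  S via S→A a: +{a,b}
  FIRST[S]={a,b}  FIRST[A]={a,b}
[2] done
  FIRST[S]={a,b}  FIRST[A]={a,b}

FIRST(S) = ["a", "b"]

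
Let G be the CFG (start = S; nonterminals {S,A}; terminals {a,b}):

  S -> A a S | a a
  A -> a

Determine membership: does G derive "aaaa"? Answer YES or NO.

Convert to CNF:
  S -> A X1 | T0 T0
  A -> a
  T0 -> a
  X1 -> T0 S

CYK fill:
  [0..0]={A,T0}  "a"  orig:{A}
  [1..1]={A,T0}  "a"  orig:{A}
  [2..2]={A,T0}  "a"  orig:{A}
  [3..3]={A,T0}  "a"  orig:{A}
  [0..1]={S}  "aa"
  [1..2]={S}  "aa"
  [2..3]={S}  "aa"
  [0..2]={X1}  "aaa"  orig:{}
  [1..3]={X1}  "aaa"  orig:{}
  [0..3]={S}  "aaaa"

S ∈ T[0,3] ⇒ YES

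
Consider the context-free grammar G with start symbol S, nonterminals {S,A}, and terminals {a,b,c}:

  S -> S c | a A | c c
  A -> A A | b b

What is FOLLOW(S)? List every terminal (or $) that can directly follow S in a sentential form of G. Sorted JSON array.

FIRST sets, iterate to fixpoint:
[1]
  A via A→b b: +{b}
  S via S→a A: +{a}
  S via S→c c: +{c}
  FIRST[S]={a,c}  FIRST[A]={b}
[2] (stable)
  FIRST[S]={a,c}  FIRST[A]={b}

FOLLOW sets:
FOLLOW(S) := {$}
[1]
  A→A A: FOLLOW(A) ⊇ FIRST(A) = {b}; new: +{b}
  S→S c: FOLLOW(S) ⊇ FIRST(c) = {c}; new: +{c}
  S→a A: FOLLOW(A) ⊇ FOLLOW(S) ⊇ {$,c}; new: +{$,c}
  FOLLOW[S]={$,c}  FOLLOW[A]={$,b,c}
[2] (no change)
  FOLLOW[S]={$,c}  FOLLOW[A]={$,b,c}

FOLLOW(S) = ["$", "c"]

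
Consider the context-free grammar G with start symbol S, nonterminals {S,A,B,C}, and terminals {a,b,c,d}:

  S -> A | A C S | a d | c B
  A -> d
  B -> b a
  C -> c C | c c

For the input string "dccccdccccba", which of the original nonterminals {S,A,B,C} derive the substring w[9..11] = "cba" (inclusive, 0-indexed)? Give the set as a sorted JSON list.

CNF form of G:
  S -> A X4 | T1 T3 | T2 B | d
  A -> d
  B -> T0 T1
  C -> T2 C | T2 T2
  T0 -> b
  T1 -> a
  T2 -> c
  T3 -> d
  X4 -> C S

CYK fill (cells [i..j] with 9 ≤ i ≤ j ≤ 11 only):
  [9..9]={T2}  "c"  orig:{}
  [10..10]={T0}  "b"  orig:{}
  [11..11]={T1}  "a"  orig:{}
  [9..10]=∅  "cb"
  [10..11]={B}  "ba"
  [9..11]={S}  "cba"

Original NTs in T[9,11] deriving "cba": ["S"]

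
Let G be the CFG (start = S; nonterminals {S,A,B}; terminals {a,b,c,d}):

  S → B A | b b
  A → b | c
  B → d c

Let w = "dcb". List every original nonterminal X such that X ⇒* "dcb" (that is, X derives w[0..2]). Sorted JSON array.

CNF form of G:
  S -> B A | T2 T2
  A -> b | c
  B -> T0 T1
  T0 -> d
  T1 -> c
  T2 -> b

CYK table (by increasing span), restricted to cells inside w[0..2]:
  cell(0,0) d: {T0}  orig:{}
  cell(1,1) c: {A,T1}  orig:{A}
  cell(2,2) b: {A,T2}  orig:{A}
  cell(0,1) dc: {B}
  cell(1,2) cb: ∅
  cell(0,2) dcb: {S}

Original NTs in T[0,2] deriving "dcb": ["S"]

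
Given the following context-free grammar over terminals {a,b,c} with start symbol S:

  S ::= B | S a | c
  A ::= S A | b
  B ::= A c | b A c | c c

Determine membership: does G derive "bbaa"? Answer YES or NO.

Convert to CNF:
  S -> A T0 | S T2 | T0 T0 | T1 X4 | c
  A -> S A | b
  B -> A T0 | T0 T0 | T1 X3
  T0 -> c
  T1 -> b
  T2 -> a
  X3 -> A T0
  X4 -> A T0

Fill CYK table bottom-up:
  [0..0]={A,T1}  "b"  orig:{A}
  [1..1]={A,T1}  "b"  orig:{A}
  [2..2]={T2}  "a"  orig:{}
  [3..3]={T2}  "a"  orig:{}
  [0..1]=∅  "bb"
  [1..2]=∅  "ba"
  [2..3]=∅  "aa"
  [0..2]=∅  "bba"
  [1..3]=∅  "baa"
  [0..3]=∅  "bbaa"

S ∉ T[0,3] ⇒ NO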